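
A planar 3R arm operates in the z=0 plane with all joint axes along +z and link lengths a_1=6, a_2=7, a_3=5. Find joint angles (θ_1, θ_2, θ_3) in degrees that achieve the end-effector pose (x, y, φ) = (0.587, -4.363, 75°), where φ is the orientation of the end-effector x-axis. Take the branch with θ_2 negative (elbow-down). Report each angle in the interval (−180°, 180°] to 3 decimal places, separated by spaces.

wrist centre = target − a_3·(cos φ, sin φ) = (-0.7071, -9.1926)
cos θ_2 = (85.0044−6²−7²)/(2·6·7) = 0.0001; θ_2 = -89.9970° (elbow-down)
β = atan2(-9.1926,-0.7071) = -94.3985°; ψ = atan2(-7.0000,6.0004) = -49.3970°
θ_1 = β − ψ = -45.0015°
θ_3 = φ − θ_1 − θ_2 = -150.0015° (wrapped to (-180°,180°])

-45.002 -89.997 -150.001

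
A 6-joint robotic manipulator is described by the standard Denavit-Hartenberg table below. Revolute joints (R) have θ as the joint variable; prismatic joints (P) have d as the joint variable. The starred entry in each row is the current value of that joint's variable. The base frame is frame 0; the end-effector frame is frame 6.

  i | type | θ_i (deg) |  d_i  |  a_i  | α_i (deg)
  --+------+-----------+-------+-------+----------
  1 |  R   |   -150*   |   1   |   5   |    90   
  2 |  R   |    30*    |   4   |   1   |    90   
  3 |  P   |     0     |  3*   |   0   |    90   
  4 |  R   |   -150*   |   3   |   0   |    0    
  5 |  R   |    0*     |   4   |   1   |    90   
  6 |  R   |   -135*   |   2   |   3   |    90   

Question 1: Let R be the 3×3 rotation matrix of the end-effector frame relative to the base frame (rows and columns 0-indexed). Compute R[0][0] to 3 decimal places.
-0.966

End-effector x-axis (col 0 of R) = (-0.9659,0.2588,0.0000)
R[0][0] = -0.9659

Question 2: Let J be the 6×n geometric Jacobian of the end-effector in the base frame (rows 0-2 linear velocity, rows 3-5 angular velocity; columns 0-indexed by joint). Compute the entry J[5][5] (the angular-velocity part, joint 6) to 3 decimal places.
axis z_5 = (-0.0000,0.0000,-1.0000); lever o_n−o_5 = (-2.8978,0.7765,-2.0000)
cross product → J_v[:, 5] = (0.7765,2.8978,0.0000)
J_ω[:, 5] = z_5
entry J[5][5] = -1.0000

-1.000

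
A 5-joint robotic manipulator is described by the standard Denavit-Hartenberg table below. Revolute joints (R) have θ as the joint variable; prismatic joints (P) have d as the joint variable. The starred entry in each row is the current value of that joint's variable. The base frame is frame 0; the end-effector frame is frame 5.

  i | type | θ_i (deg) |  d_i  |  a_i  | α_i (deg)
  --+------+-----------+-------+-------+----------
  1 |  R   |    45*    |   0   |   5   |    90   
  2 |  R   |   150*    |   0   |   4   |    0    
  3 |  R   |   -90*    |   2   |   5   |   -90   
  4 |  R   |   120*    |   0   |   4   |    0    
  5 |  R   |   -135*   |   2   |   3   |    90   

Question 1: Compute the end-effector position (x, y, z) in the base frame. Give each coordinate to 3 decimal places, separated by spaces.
1.460 2.433 8.108

after link 1: o_1 = (3.5355, 3.5355, 0.0000)
after link 2: o_2 = (1.0860, 1.0860, 2.0000)
after link 3: o_3 = (4.2680, 1.4396, 6.3301)
after link 4: o_4 = (1.1114, 3.1820, 4.5981)
after link 5: o_5 = (1.4602, 2.4327, 8.1076)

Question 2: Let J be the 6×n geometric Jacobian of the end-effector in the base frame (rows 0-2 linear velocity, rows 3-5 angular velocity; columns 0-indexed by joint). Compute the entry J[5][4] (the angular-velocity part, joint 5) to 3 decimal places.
0.500

axis z_4 = (-0.6124,-0.6124,0.5000); lever o_n−o_4 = (0.3488,-0.7493,3.5095)
cross product → J_v[:, 4] = (-1.7745,2.3236,0.6724)
J_ω[:, 4] = z_4
entry J[5][4] = 0.5000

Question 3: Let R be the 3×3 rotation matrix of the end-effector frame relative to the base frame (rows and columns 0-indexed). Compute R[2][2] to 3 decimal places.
End-effector z-axis (col 2 of R) = (0.5915,-0.7745,-0.2241)
R[2][2] = -0.2241

-0.224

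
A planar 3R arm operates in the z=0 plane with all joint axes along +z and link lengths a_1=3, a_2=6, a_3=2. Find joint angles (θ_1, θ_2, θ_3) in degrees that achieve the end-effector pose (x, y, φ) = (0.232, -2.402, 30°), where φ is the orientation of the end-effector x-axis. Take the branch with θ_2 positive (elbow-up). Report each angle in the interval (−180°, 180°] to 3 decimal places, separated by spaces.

wrist centre = target − a_3·(cos φ, sin φ) = (-1.5001, -3.4020)
cos θ_2 = (13.8238−3²−6²)/(2·3·6) = -0.8660; θ_2 = 149.9979° (elbow-up)
β = atan2(-3.4020,-1.5001) = -113.7942°; ψ = atan2(3.0002,-2.1960) = 126.2029°
θ_1 = β − ψ = -239.9971°
θ_3 = φ − θ_1 − θ_2 = 119.9992° (wrapped to (-180°,180°])

120.003 149.998 119.999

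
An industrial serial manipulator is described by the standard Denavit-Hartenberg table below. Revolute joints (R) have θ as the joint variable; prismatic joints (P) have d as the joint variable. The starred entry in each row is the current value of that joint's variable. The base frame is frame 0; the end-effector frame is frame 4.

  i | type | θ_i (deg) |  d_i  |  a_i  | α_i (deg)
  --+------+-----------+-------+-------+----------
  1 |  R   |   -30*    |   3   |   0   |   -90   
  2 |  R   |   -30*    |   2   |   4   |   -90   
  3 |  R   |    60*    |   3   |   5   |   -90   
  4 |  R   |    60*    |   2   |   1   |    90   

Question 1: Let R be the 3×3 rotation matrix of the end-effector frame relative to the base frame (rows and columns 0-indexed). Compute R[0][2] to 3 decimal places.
0.166

End-effector z-axis (col 2 of R) = (0.1663,-0.9620,-0.2165)
R[0][2] = 0.1663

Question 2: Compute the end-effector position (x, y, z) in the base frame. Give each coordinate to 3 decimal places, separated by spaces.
2.806 -5.965 3.661

after link 1: o_1 = (0.0000, 0.0000, 3.0000)
after link 2: o_2 = (4.0000, 0.0000, 5.0000)
after link 3: o_3 = (5.0090, -5.5825, 3.6519)
after link 4: o_4 = (2.8059, -5.9653, 3.6609)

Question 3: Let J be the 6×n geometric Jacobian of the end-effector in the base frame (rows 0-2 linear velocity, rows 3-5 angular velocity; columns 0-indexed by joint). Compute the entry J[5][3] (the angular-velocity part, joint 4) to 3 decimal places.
-0.433

axis z_3 = (-0.8995,-0.0580,-0.4330); lever o_n−o_3 = (-2.2030,-0.3828,0.0090)
cross product → J_v[:, 3] = (-0.1663,0.9620,0.2165)
J_ω[:, 3] = z_3
entry J[5][3] = -0.4330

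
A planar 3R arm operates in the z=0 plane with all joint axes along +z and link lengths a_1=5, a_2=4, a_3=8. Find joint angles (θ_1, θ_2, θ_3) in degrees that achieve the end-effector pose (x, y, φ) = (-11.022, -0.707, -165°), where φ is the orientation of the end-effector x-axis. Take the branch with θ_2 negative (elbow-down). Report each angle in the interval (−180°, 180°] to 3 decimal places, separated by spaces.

wrist centre = target − a_3·(cos φ, sin φ) = (-3.2946, 1.3636)
cos θ_2 = (12.7136−5²−4²)/(2·5·4) = -0.7072; θ_2 = -135.0043° (elbow-down)
β = atan2(1.3636,-3.2946) = 157.5165°; ψ = atan2(-2.8282,2.1714) = -52.4848°
θ_1 = β − ψ = 210.0013°
θ_3 = φ − θ_1 − θ_2 = 120.0030° (wrapped to (-180°,180°])

-149.999 -135.004 120.003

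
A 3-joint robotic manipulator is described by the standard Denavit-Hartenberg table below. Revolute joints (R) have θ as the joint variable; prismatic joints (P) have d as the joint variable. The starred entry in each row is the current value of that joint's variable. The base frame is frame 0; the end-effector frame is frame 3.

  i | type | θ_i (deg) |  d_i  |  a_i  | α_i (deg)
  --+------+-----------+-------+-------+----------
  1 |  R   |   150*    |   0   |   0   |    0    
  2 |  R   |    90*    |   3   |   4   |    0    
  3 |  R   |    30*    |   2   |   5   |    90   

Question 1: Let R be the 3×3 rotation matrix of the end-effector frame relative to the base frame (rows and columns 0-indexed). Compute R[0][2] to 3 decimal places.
-1.000

End-effector z-axis (col 2 of R) = (-1.0000,0.0000,0.0000)
R[0][2] = -1.0000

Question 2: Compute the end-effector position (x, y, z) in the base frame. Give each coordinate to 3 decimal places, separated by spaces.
after link 1: o_1 = (0.0000, 0.0000, 0.0000)
after link 2: o_2 = (-2.0000, -3.4641, 3.0000)
after link 3: o_3 = (-2.0000, -8.4641, 5.0000)

-2.000 -8.464 5.000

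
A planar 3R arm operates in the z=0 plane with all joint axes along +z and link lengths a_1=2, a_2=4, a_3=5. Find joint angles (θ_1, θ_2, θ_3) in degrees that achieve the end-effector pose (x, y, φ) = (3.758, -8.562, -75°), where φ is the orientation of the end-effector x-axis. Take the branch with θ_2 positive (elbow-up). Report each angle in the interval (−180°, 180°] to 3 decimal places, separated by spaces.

wrist centre = target − a_3·(cos φ, sin φ) = (2.4639, -3.7324)
cos θ_2 = (20.0014−2²−4²)/(2·2·4) = 0.0001; θ_2 = 89.9949° (elbow-up)
β = atan2(-3.7324,2.4639) = -56.5694°; ψ = atan2(4.0000,2.0004) = 63.4309°
θ_1 = β − ψ = -120.0003°
θ_3 = φ − θ_1 − θ_2 = -44.9946° (wrapped to (-180°,180°])

-120.000 89.995 -44.995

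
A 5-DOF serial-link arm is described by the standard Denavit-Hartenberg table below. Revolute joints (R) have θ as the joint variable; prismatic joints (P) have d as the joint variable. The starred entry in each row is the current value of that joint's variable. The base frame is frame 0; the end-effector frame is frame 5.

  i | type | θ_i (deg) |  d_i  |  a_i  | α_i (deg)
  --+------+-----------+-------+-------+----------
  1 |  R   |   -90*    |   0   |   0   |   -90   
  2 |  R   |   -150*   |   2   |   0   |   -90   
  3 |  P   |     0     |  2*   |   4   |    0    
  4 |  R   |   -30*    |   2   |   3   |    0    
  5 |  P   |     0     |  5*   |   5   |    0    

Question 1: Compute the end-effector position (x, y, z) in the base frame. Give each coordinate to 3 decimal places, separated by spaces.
after link 1: o_1 = (0.0000, 0.0000, 0.0000)
after link 2: o_2 = (2.0000, 0.0000, 0.0000)
after link 3: o_3 = (2.0000, 2.4641, 3.7321)
after link 4: o_4 = (3.5000, 3.7141, 6.7631)
after link 5: o_5 = (6.0000, 4.9641, 13.2583)

6.000 4.964 13.258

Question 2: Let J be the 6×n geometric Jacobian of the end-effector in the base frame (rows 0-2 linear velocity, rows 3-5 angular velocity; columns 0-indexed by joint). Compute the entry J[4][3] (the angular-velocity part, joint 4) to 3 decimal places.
-0.500

axis z_3 = (0.0000,-0.5000,0.8660); lever o_n−o_3 = (4.0000,2.5000,9.5263)
cross product → J_v[:, 3] = (-6.9282,3.4641,2.0000)
J_ω[:, 3] = z_3
entry J[4][3] = -0.5000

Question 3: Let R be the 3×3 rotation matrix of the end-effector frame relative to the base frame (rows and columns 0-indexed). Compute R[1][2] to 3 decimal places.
End-effector z-axis (col 2 of R) = (0.0000,-0.5000,0.8660)
R[1][2] = -0.5000

-0.500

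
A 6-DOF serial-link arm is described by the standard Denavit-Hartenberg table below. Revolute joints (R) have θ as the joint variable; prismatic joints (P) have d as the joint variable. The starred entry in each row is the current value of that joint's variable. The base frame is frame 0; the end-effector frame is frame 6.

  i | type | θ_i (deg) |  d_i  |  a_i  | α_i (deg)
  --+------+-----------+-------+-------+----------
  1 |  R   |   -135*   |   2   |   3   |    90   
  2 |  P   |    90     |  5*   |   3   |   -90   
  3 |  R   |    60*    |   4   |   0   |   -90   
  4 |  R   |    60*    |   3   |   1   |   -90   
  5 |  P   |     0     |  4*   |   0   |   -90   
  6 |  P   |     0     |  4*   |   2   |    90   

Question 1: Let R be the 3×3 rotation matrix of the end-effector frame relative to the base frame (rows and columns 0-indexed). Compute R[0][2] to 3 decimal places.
-0.884

End-effector z-axis (col 2 of R) = (-0.8839,0.1768,-0.4330)
R[0][2] = -0.8839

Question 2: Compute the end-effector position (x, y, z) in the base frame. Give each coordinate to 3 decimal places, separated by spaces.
-7.636 2.548 4.884

after link 1: o_1 = (-2.1213, -2.1213, 2.0000)
after link 2: o_2 = (-5.6569, 1.4142, 5.0000)
after link 3: o_3 = (-2.8284, 4.2426, 5.0000)
after link 4: o_4 = (-2.0740, 2.2634, 2.6519)
after link 5: o_5 = (-5.6095, 2.9705, 0.9199)
after link 6: o_6 = (-7.6361, 2.5476, 4.8840)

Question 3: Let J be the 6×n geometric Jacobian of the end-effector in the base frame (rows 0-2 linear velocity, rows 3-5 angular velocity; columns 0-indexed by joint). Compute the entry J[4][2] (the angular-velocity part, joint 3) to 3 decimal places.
axis z_2 = (0.7071,0.7071,0.0000); lever o_n−o_2 = (-1.9792,1.1334,-0.1160)
cross product → J_v[:, 2] = (-0.0820,0.0820,2.2010)
J_ω[:, 2] = z_2
entry J[4][2] = 0.7071

0.707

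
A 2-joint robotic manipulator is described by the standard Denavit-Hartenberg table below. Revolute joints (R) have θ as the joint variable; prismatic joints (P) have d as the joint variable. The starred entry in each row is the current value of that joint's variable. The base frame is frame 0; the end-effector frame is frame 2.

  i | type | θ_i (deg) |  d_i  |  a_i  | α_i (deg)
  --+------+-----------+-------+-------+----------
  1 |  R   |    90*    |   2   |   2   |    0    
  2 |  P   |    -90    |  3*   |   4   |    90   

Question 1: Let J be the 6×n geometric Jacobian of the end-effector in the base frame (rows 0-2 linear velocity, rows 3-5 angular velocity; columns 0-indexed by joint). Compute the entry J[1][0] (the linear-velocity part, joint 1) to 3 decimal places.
4.000

axis z_0 = ẑ; lever o_n−o_0 = (4.0000,2.0000,5.0000)
cross product → J_v[:, 0] = (-2.0000,4.0000,0.0000)
J_ω[:, 0] = z_0
entry J[1][0] = 4.0000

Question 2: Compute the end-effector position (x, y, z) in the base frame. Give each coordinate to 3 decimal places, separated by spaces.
4.000 2.000 5.000

after link 1: o_1 = (0.0000, 2.0000, 2.0000)
after link 2: o_2 = (4.0000, 2.0000, 5.0000)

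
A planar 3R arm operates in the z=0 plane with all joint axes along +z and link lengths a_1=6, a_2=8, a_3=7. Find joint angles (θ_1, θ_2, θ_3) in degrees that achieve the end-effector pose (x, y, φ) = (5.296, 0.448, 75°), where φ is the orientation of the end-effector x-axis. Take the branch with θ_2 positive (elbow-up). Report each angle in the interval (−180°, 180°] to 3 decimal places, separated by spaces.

wrist centre = target − a_3·(cos φ, sin φ) = (3.4843, -6.3135)
cos θ_2 = (52.0002−6²−8²)/(2·6·8) = -0.5000; θ_2 = 119.9999° (elbow-up)
β = atan2(-6.3135,3.4843) = -61.1067°; ψ = atan2(6.9282,2.0000) = 73.8978°
θ_1 = β − ψ = -135.0045°
θ_3 = φ − θ_1 − θ_2 = 90.0046° (wrapped to (-180°,180°])

-135.004 120.000 90.005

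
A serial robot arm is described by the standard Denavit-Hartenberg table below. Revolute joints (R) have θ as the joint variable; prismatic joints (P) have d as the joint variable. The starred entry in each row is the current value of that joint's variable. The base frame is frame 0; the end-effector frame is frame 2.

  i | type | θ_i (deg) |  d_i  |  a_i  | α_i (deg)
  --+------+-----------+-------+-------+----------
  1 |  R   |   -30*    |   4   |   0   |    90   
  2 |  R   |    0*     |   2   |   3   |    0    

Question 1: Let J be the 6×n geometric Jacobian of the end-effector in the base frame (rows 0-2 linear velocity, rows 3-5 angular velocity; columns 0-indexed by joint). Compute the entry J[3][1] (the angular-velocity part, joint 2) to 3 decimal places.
-0.500

axis z_1 = (-0.5000,-0.8660,0.0000); lever o_n−o_1 = (1.5981,-3.2321,0.0000)
cross product → J_v[:, 1] = (0.0000,0.0000,3.0000)
J_ω[:, 1] = z_1
entry J[3][1] = -0.5000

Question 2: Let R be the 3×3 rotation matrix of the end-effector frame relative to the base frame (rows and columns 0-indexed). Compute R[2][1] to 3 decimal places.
End-effector y-axis (col 1 of R) = (0.0000,0.0000,1.0000)
R[2][1] = 1.0000

1.000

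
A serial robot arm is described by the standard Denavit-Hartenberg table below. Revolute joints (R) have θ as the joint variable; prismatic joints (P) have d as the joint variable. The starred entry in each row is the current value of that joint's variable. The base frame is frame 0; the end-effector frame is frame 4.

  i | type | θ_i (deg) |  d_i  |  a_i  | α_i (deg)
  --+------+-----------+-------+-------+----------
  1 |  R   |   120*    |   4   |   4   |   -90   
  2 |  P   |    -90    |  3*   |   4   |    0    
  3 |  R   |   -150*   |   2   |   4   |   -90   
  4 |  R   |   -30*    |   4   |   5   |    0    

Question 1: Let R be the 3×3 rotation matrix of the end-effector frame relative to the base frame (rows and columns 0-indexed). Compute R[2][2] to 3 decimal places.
0.500

End-effector z-axis (col 2 of R) = (0.4330,-0.7500,0.5000)
R[2][2] = 0.5000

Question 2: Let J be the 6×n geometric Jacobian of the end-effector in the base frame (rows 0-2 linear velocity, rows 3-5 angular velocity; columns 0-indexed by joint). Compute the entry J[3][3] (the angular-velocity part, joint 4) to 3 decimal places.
axis z_3 = (0.4330,-0.7500,0.5000); lever o_n−o_3 = (0.6495,-6.1250,-1.7500)
cross product → J_v[:, 3] = (4.3750,1.0825,-2.1651)
J_ω[:, 3] = z_3
entry J[3][3] = 0.4330

0.433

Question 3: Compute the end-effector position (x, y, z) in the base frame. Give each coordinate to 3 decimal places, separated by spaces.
-4.681 -6.893 2.786

after link 1: o_1 = (-2.0000, 3.4641, 4.0000)
after link 2: o_2 = (-4.5981, 1.9641, 8.0000)
after link 3: o_3 = (-5.3301, -0.7679, 4.5359)
after link 4: o_4 = (-4.6806, -6.8929, 2.7859)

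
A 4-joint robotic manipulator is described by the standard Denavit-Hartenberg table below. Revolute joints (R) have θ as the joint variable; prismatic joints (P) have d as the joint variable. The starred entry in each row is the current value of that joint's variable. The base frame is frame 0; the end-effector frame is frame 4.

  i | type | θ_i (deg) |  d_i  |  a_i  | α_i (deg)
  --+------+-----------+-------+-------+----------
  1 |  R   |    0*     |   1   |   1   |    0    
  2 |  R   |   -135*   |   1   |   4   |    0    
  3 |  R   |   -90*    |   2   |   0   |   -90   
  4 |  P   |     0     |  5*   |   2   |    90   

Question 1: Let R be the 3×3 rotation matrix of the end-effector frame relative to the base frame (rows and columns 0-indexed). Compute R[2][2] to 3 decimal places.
1.000

End-effector z-axis (col 2 of R) = (0.0000,0.0000,1.0000)
R[2][2] = 1.0000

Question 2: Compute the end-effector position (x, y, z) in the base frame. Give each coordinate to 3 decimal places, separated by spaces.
-6.778 -4.950 4.000

after link 1: o_1 = (1.0000, 0.0000, 1.0000)
after link 2: o_2 = (-1.8284, -2.8284, 2.0000)
after link 3: o_3 = (-1.8284, -2.8284, 4.0000)
after link 4: o_4 = (-6.7782, -4.9497, 4.0000)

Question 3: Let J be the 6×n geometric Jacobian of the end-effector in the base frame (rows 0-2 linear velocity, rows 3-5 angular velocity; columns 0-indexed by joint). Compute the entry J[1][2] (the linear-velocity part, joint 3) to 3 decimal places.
-4.950

axis z_2 = (0.0000,0.0000,1.0000); lever o_n−o_2 = (-4.9497,-2.1213,2.0000)
cross product → J_v[:, 2] = (2.1213,-4.9497,0.0000)
J_ω[:, 2] = z_2
entry J[1][2] = -4.9497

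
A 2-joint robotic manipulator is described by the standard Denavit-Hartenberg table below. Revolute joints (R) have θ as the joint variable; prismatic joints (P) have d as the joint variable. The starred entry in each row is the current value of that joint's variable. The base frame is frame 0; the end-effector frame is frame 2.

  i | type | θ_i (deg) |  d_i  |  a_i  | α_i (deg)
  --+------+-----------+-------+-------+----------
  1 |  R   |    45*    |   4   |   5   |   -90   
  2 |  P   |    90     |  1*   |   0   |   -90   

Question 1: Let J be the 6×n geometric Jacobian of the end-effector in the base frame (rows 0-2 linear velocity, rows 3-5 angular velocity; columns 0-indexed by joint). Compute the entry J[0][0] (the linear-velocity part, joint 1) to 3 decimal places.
axis z_0 = ẑ; lever o_n−o_0 = (2.8284,4.2426,4.0000)
cross product → J_v[:, 0] = (-4.2426,2.8284,0.0000)
J_ω[:, 0] = z_0
entry J[0][0] = -4.2426

-4.243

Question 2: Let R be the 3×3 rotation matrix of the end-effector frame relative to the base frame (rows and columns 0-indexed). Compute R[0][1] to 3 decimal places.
End-effector y-axis (col 1 of R) = (0.7071,-0.7071,-0.0000)
R[0][1] = 0.7071

0.707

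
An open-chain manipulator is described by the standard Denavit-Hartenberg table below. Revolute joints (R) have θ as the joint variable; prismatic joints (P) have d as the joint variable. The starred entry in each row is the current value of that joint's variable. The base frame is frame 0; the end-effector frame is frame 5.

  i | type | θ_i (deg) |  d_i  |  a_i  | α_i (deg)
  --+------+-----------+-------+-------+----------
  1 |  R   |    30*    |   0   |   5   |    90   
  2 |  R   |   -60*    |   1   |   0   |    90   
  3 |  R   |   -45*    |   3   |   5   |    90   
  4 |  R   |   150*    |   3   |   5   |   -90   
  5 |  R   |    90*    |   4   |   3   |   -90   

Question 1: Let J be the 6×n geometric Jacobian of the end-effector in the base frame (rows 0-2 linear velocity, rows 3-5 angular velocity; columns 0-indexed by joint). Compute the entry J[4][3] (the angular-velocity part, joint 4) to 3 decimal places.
0.436

axis z_3 = (-0.6597,0.4356,0.6124); lever o_n−o_3 = (1.0229,-4.5779,4.3584)
cross product → J_v[:, 3] = (4.7019,3.5018,2.5747)
J_ω[:, 3] = z_3
entry J[4][3] = 0.4356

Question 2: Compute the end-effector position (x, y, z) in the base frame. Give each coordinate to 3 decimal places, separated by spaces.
3.366 -0.297 -0.203

after link 1: o_1 = (4.3301, 2.5000, 0.0000)
after link 2: o_2 = (4.8301, 1.6340, 0.0000)
after link 3: o_3 = (2.3433, 4.2807, -4.5619)
after link 4: o_4 = (-1.3058, 1.0878, -1.3231)
after link 5: o_5 = (3.3662, -0.2973, -0.2034)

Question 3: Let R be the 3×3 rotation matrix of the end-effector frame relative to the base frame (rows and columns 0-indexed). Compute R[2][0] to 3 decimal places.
End-effector x-axis (col 0 of R) = (0.6597,-0.4356,-0.6124)
R[2][0] = -0.6124

-0.612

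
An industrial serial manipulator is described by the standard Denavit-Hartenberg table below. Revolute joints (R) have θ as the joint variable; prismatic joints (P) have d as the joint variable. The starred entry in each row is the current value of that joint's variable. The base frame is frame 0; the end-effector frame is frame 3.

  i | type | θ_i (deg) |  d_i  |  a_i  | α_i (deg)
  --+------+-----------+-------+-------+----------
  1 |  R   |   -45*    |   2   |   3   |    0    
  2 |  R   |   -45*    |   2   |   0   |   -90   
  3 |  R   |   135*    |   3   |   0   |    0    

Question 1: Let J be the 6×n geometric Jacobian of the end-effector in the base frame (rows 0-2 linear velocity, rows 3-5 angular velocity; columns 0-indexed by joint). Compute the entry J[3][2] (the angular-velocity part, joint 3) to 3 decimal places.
axis z_2 = (1.0000,0.0000,0.0000); lever o_n−o_2 = (3.0000,0.0000,0.0000)
cross product → J_v[:, 2] = (-0.0000,0.0000,-0.0000)
J_ω[:, 2] = z_2
entry J[3][2] = 1.0000

1.000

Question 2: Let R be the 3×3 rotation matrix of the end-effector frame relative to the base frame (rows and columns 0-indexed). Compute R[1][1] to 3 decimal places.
End-effector y-axis (col 1 of R) = (-0.0000,0.7071,0.7071)
R[1][1] = 0.7071

0.707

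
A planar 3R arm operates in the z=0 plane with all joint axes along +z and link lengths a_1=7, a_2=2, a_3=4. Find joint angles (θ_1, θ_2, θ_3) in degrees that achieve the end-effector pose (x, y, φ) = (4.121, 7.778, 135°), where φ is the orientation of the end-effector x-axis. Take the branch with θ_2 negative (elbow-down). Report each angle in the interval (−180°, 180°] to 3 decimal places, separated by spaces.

45.004 -45.018 135.014

wrist centre = target − a_3·(cos φ, sin φ) = (6.9494, 4.9496)
cos θ_2 = (72.7928−7²−2²)/(2·7·2) = 0.7069; θ_2 = -45.0179° (elbow-down)
β = atan2(4.9496,6.9494) = 35.4595°; ψ = atan2(-1.4147,8.4138) = -9.5442°
θ_1 = β − ψ = 45.0037°
θ_3 = φ − θ_1 − θ_2 = 135.0142° (wrapped to (-180°,180°])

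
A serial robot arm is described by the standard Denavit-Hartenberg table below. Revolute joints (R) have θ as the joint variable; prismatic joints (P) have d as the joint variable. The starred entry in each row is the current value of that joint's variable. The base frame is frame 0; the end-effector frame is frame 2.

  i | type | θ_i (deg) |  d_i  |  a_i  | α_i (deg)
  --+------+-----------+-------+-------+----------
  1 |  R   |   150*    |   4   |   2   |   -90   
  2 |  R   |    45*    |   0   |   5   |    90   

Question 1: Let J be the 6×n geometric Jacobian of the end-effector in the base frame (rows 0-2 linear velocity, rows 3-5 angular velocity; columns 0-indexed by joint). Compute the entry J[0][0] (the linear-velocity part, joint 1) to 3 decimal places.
-2.768

axis z_0 = ẑ; lever o_n−o_0 = (-4.7939,2.7678,0.4645)
cross product → J_v[:, 0] = (-2.7678,-4.7939,0.0000)
J_ω[:, 0] = z_0
entry J[0][0] = -2.7678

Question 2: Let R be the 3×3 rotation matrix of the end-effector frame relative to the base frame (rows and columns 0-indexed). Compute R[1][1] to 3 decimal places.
End-effector y-axis (col 1 of R) = (-0.5000,-0.8660,0.0000)
R[1][1] = -0.8660

-0.866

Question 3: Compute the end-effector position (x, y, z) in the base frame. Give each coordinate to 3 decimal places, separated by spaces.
-4.794 2.768 0.464

after link 1: o_1 = (-1.7321, 1.0000, 4.0000)
after link 2: o_2 = (-4.7939, 2.7678, 0.4645)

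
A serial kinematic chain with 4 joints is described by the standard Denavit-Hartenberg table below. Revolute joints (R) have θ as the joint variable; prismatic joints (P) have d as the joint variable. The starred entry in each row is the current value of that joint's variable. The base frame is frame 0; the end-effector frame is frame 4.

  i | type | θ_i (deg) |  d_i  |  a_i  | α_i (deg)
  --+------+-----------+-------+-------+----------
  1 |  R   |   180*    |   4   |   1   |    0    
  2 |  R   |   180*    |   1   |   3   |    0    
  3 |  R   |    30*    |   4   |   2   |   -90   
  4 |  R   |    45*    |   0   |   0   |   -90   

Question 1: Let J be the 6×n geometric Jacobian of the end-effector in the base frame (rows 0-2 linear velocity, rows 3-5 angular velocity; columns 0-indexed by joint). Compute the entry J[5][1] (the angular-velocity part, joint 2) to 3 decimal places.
1.000

axis z_1 = (0.0000,0.0000,1.0000); lever o_n−o_1 = (4.7321,1.0000,5.0000)
cross product → J_v[:, 1] = (-1.0000,4.7321,0.0000)
J_ω[:, 1] = z_1
entry J[5][1] = 1.0000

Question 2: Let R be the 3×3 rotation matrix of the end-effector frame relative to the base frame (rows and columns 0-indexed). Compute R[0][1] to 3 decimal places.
End-effector y-axis (col 1 of R) = (0.5000,-0.8660,-0.0000)
R[0][1] = 0.5000

0.500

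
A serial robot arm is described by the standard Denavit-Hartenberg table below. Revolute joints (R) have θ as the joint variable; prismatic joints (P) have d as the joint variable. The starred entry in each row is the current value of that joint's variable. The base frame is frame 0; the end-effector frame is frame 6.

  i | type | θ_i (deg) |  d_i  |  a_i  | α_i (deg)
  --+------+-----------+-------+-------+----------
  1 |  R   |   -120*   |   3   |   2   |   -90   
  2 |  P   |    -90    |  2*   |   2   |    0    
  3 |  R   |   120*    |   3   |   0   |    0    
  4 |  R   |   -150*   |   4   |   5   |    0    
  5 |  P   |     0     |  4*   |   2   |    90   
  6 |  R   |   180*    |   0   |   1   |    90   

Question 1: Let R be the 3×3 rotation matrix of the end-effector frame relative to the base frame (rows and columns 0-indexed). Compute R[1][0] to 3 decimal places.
-0.433

End-effector x-axis (col 0 of R) = (-0.2500,-0.4330,-0.8660)
R[1][0] = -0.4330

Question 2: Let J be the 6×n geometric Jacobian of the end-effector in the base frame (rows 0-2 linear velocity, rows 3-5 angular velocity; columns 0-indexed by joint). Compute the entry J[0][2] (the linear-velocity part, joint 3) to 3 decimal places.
-2.598

axis z_2 = (0.8660,-0.5000,0.0000); lever o_n−o_2 = (11.0263,-2.9019,5.1962)
cross product → J_v[:, 2] = (-2.5981,-4.5000,3.0000)
J_ω[:, 2] = z_2
entry J[0][2] = -2.5981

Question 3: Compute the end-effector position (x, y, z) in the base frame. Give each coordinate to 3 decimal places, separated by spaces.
after link 1: o_1 = (-1.0000, -1.7321, 3.0000)
after link 2: o_2 = (0.7321, -2.7321, 5.0000)
after link 3: o_3 = (3.3301, -4.2321, 5.0000)
after link 4: o_4 = (8.0442, -4.0670, 9.3301)
after link 5: o_5 = (12.0083, -5.2010, 11.0622)
after link 6: o_6 = (11.7583, -5.6340, 10.1962)

11.758 -5.634 10.196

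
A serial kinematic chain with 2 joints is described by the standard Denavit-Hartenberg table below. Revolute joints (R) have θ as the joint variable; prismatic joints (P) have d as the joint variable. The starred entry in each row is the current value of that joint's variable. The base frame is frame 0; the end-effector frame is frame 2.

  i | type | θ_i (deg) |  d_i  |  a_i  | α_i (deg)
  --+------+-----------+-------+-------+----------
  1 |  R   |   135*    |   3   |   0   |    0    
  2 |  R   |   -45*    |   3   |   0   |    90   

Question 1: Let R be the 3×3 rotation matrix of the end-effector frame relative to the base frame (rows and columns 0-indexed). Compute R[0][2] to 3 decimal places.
End-effector z-axis (col 2 of R) = (1.0000,0.0000,0.0000)
R[0][2] = 1.0000

1.000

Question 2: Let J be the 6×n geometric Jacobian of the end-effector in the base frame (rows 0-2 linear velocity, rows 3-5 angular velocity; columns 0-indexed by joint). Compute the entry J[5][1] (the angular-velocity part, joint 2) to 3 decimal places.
axis z_1 = (0.0000,0.0000,1.0000); lever o_n−o_1 = (0.0000,0.0000,3.0000)
cross product → J_v[:, 1] = (0.0000,0.0000,0.0000)
J_ω[:, 1] = z_1
entry J[5][1] = 1.0000

1.000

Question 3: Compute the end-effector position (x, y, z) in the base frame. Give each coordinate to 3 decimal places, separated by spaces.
0.000 0.000 6.000

after link 1: o_1 = (0.0000, 0.0000, 3.0000)
after link 2: o_2 = (0.0000, 0.0000, 6.0000)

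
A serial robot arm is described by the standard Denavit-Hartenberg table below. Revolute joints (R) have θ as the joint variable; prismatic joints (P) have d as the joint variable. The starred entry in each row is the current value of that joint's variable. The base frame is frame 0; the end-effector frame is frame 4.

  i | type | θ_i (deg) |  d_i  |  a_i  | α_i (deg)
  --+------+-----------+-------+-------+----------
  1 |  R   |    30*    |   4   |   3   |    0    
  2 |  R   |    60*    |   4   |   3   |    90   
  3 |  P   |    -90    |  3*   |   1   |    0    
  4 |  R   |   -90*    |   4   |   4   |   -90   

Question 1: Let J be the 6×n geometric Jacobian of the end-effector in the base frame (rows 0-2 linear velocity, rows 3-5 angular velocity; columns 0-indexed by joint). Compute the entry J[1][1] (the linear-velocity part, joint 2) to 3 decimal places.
axis z_1 = (0.0000,0.0000,1.0000); lever o_n−o_1 = (7.0000,-1.0000,3.0000)
cross product → J_v[:, 1] = (1.0000,7.0000,-0.0000)
J_ω[:, 1] = z_1
entry J[1][1] = 7.0000

7.000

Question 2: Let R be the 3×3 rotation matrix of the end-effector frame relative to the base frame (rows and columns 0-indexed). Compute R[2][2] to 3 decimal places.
End-effector z-axis (col 2 of R) = (0.0000,0.0000,-1.0000)
R[2][2] = -1.0000

-1.000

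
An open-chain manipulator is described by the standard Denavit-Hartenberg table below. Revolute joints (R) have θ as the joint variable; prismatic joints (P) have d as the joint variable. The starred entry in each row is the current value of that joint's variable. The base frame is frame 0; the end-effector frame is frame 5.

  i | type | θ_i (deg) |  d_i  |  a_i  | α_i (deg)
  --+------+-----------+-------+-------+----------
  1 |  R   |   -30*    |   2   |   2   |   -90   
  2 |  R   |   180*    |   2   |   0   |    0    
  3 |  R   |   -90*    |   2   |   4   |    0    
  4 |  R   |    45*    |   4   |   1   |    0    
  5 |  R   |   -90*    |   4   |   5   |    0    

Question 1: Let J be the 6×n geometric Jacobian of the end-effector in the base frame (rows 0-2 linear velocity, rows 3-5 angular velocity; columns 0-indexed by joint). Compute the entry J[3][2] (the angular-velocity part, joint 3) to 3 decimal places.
0.500

axis z_2 = (0.5000,0.8660,0.0000); lever o_n−o_2 = (7.4495,7.2460,-8.2426)
cross product → J_v[:, 2] = (-7.1383,4.1213,-2.8284)
J_ω[:, 2] = z_2
entry J[3][2] = 0.5000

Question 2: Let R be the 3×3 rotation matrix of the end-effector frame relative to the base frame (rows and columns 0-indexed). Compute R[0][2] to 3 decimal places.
End-effector z-axis (col 2 of R) = (0.5000,0.8660,0.0000)
R[0][2] = 0.5000

0.500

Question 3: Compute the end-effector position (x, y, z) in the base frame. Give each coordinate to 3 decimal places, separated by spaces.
after link 1: o_1 = (1.7321, -1.0000, 2.0000)
after link 2: o_2 = (2.7321, 0.7321, 2.0000)
after link 3: o_3 = (3.7321, 2.4641, -2.0000)
after link 4: o_4 = (5.1197, 6.2818, -2.7071)
after link 5: o_5 = (10.1815, 7.9781, -6.2426)

10.182 7.978 -6.243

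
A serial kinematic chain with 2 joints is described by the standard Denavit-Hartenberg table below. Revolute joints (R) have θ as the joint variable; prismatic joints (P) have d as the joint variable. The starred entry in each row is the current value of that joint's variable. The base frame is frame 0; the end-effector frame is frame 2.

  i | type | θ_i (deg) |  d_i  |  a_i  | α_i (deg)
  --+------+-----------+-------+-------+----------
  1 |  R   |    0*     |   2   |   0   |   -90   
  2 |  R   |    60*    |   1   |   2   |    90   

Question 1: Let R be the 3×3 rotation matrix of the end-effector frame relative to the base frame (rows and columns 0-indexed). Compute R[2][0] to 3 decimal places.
End-effector x-axis (col 0 of R) = (0.5000,0.0000,-0.8660)
R[2][0] = -0.8660

-0.866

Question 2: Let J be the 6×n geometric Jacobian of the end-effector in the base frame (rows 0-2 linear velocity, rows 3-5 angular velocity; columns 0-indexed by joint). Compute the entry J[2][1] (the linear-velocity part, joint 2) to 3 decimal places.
axis z_1 = (0.0000,1.0000,0.0000); lever o_n−o_1 = (1.0000,1.0000,-1.7321)
cross product → J_v[:, 1] = (-1.7321,0.0000,-1.0000)
J_ω[:, 1] = z_1
entry J[2][1] = -1.0000

-1.000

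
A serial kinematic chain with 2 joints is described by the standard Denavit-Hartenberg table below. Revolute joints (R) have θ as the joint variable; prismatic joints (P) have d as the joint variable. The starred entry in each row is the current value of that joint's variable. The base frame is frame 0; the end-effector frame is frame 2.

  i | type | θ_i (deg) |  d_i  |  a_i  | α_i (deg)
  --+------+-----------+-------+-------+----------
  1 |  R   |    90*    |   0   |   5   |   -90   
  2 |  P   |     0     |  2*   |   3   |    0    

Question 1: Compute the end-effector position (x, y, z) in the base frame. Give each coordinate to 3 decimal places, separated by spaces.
-2.000 8.000 0.000

after link 1: o_1 = (0.0000, 5.0000, 0.0000)
after link 2: o_2 = (-2.0000, 8.0000, 0.0000)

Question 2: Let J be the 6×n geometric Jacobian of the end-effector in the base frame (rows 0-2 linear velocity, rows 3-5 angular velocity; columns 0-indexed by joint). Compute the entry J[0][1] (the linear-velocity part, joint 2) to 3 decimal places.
-1.000

prismatic axis z_1 = (-1.0000,0.0000,0.0000)
J_v[:, 1] = z_1; J_ω[:, 1] = (0,0,0)
entry J[0][1] = -1.0000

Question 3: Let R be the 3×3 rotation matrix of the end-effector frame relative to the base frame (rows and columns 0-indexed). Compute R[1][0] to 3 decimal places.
End-effector x-axis (col 0 of R) = (0.0000,1.0000,0.0000)
R[1][0] = 1.0000

1.000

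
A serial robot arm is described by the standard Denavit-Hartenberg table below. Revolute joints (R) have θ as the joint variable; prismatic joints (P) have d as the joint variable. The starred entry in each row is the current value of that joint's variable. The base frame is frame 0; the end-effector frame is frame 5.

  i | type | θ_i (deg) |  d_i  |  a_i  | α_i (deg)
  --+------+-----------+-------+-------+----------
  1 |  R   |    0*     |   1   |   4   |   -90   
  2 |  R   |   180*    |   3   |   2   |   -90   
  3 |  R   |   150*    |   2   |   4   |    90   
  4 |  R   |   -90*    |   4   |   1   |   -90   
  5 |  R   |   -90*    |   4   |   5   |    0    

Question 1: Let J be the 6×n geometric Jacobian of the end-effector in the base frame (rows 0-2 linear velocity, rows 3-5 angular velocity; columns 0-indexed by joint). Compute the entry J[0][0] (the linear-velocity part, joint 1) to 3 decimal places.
8.794

axis z_0 = ẑ; lever o_n−o_0 = (4.4282,-8.7942,2.0000)
cross product → J_v[:, 0] = (8.7942,4.4282,-0.0000)
J_ω[:, 0] = z_0
entry J[0][0] = 8.7942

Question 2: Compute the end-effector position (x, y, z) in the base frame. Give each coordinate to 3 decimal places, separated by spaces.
after link 1: o_1 = (4.0000, 0.0000, 1.0000)
after link 2: o_2 = (2.0000, 3.0000, 1.0000)
after link 3: o_3 = (5.4641, 1.0000, 3.0000)
after link 4: o_4 = (3.4641, -2.4641, 2.0000)
after link 5: o_5 = (4.4282, -8.7942, 2.0000)

4.428 -8.794 2.000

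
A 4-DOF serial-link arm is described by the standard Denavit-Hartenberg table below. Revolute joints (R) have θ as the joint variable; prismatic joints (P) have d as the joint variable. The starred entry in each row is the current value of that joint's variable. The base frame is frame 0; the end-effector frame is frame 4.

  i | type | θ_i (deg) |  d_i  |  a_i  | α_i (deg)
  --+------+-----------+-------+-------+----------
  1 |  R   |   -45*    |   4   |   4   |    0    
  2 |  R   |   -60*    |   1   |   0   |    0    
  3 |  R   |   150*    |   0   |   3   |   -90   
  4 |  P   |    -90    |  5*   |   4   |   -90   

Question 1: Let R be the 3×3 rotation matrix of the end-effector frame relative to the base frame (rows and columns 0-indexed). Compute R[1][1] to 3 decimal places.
-0.707

End-effector y-axis (col 1 of R) = (0.7071,-0.7071,-0.0000)
R[1][1] = -0.7071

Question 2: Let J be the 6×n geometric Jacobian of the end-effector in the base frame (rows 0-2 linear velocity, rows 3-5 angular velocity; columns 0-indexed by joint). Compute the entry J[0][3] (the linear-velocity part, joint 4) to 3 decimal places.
prismatic axis z_3 = (-0.7071,0.7071,0.0000)
J_v[:, 3] = z_3; J_ω[:, 3] = (0,0,0)
entry J[0][3] = -0.7071

-0.707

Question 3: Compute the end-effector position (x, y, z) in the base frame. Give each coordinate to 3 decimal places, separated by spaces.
after link 1: o_1 = (2.8284, -2.8284, 4.0000)
after link 2: o_2 = (2.8284, -2.8284, 5.0000)
after link 3: o_3 = (4.9497, -0.7071, 5.0000)
after link 4: o_4 = (1.4142, 2.8284, 9.0000)

1.414 2.828 9.000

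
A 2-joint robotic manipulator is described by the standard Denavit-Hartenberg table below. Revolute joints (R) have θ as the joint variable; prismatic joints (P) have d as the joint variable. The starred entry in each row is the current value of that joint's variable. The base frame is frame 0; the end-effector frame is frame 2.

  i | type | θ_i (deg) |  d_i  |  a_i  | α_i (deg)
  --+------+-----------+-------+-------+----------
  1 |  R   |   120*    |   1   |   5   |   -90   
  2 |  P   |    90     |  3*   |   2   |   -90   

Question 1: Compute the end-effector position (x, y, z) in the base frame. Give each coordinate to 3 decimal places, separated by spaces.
-5.098 2.830 -1.000

after link 1: o_1 = (-2.5000, 4.3301, 1.0000)
after link 2: o_2 = (-5.0981, 2.8301, -1.0000)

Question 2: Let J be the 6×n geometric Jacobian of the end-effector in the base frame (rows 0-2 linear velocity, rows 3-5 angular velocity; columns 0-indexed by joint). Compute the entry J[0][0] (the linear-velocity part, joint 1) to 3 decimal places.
-2.830

axis z_0 = ẑ; lever o_n−o_0 = (-5.0981,2.8301,-1.0000)
cross product → J_v[:, 0] = (-2.8301,-5.0981,0.0000)
J_ω[:, 0] = z_0
entry J[0][0] = -2.8301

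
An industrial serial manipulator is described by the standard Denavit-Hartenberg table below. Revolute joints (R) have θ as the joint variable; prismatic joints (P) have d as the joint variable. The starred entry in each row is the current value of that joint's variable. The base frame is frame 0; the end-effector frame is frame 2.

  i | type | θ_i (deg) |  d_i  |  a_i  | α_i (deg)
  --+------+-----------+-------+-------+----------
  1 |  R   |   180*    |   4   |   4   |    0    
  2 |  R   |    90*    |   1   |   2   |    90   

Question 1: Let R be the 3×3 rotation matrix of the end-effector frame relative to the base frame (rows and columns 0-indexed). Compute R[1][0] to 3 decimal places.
-1.000

End-effector x-axis (col 0 of R) = (-0.0000,-1.0000,0.0000)
R[1][0] = -1.0000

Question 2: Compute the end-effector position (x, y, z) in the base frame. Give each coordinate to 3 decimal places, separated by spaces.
after link 1: o_1 = (-4.0000, 0.0000, 4.0000)
after link 2: o_2 = (-4.0000, -2.0000, 5.0000)

-4.000 -2.000 5.000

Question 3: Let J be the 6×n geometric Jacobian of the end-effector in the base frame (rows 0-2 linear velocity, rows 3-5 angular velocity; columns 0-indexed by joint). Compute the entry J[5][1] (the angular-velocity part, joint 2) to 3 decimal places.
axis z_1 = (0.0000,0.0000,1.0000); lever o_n−o_1 = (0.0000,-2.0000,1.0000)
cross product → J_v[:, 1] = (2.0000,0.0000,-0.0000)
J_ω[:, 1] = z_1
entry J[5][1] = 1.0000

1.000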